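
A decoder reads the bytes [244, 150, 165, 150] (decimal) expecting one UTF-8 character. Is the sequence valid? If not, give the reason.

Leading byte 0xF4 = 11110100 → 4-byte form.
Payload = 0x116956, which exceeds U+10FFFF, the maximum Unicode code point. (Leading bytes F5–FF, or F4 followed by ≥ 0x90, are invalid.)

invalid (encodes a value above U+10FFFF)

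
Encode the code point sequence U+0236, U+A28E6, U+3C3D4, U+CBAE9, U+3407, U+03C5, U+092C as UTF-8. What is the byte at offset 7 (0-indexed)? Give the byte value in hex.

0xBC

U+0236 → 2-byte form C8 B6 at offsets 0–1.
U+A28E6 → 4-byte form F2 A2 A3 A6 at offsets 2–5.
U+3C3D4 → 4-byte form F0 BC 8F 94 at offsets 6–9.
Offset 7 falls in char 3's range; it's byte 2 of F0 BC 8F 94 = 0xBC.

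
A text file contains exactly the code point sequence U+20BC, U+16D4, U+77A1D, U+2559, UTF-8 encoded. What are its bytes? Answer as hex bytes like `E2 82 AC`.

U+20BC: 3-byte form → E2 82 BC.
U+16D4: 3-byte form → E1 9B 94.
U+77A1D: 4-byte form → F1 B7 A8 9D.
U+2559: 3-byte form → E2 95 99.
Concatenated (13 bytes): E2 82 BC E1 9B 94 F1 B7 A8 9D E2 95 99.

E2 82 BC E1 9B 94 F1 B7 A8 9D E2 95 99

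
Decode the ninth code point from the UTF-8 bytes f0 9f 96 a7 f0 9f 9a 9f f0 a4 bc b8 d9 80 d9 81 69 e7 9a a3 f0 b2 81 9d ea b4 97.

Offset 0: leading byte 0xF0 = 11110000 → 4-byte char #1 = F0 9F 96 A7.
Offset 4: leading byte 0xF0 = 11110000 → 4-byte char #2 = F0 9F 9A 9F.
Offset 8: leading byte 0xF0 = 11110000 → 4-byte char #3 = F0 A4 BC B8.
Offset 12: leading byte 0xD9 = 11011001 → 2-byte char #4 = D9 80.
Offset 14: leading byte 0xD9 = 11011001 → 2-byte char #5 = D9 81.
Offset 16: leading byte 0x69 = 01101001 → 1-byte char #6 = 69.
Offset 17: leading byte 0xE7 = 11100111 → 3-byte char #7 = E7 9A A3.
Offset 20: leading byte 0xF0 = 11110000 → 4-byte char #8 = F0 B2 81 9D.
Offset 24: leading byte 0xEA = 11101010 → 3-byte char #9 = EA B4 97.
Leading byte 0xEA = 11101010 matches 1110xxxx → 3-byte sequence.
Byte 1: 0xEA = 11101010, payload 1010 (4 bits).
Byte 2: 0xB4 = 10110100 (10xxxxxx ✓), payload 110100.
Byte 3: 0x97 = 10010111 (10xxxxxx ✓), payload 010111.
Concatenate: 1010110100010111 = 0xAD17 (16 bits → U+AD17).

U+AD17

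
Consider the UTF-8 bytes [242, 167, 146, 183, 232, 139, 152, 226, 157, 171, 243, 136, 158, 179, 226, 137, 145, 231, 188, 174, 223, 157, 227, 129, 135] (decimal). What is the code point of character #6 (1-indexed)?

Offset 0: leading byte 0xF2 = 11110010 → 4-byte char #1 = F2 A7 92 B7.
Offset 4: leading byte 0xE8 = 11101000 → 3-byte char #2 = E8 8B 98.
Offset 7: leading byte 0xE2 = 11100010 → 3-byte char #3 = E2 9D AB.
Offset 10: leading byte 0xF3 = 11110011 → 4-byte char #4 = F3 88 9E B3.
Offset 14: leading byte 0xE2 = 11100010 → 3-byte char #5 = E2 89 91.
Offset 17: leading byte 0xE7 = 11100111 → 3-byte char #6 = E7 BC AE.
Leading byte 0xE7 = 11100111 matches 1110xxxx → 3-byte sequence.
Byte 1: 0xE7 = 11100111, payload 0111 (4 bits).
Byte 2: 0xBC = 10111100 (10xxxxxx ✓), payload 111100.
Byte 3: 0xAE = 10101110 (10xxxxxx ✓), payload 101110.
Concatenate: 0111111100101110 = 0x7F2E (16 bits → U+7F2E).

U+7F2E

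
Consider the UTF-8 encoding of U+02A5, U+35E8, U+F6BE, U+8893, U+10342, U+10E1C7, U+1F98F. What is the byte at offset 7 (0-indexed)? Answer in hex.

0xBE

U+02A5 → 2-byte form CA A5 at offsets 0–1.
U+35E8 → 3-byte form E3 97 A8 at offsets 2–4.
U+F6BE → 3-byte form EF 9A BE at offsets 5–7.
Offset 7 falls in char 3's range; it's byte 3 of EF 9A BE = 0xBE.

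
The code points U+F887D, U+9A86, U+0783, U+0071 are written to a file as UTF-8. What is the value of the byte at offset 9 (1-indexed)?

1-indexed offset 9 is 0-indexed offset 8.
U+F887D → 4-byte form F3 B8 A1 BD at offsets 0–3.
U+9A86 → 3-byte form E9 AA 86 at offsets 4–6.
U+0783 → 2-byte form DE 83 at offsets 7–8.
Offset 8 falls in char 3's range; it's byte 2 of DE 83 = 0x83.

0x83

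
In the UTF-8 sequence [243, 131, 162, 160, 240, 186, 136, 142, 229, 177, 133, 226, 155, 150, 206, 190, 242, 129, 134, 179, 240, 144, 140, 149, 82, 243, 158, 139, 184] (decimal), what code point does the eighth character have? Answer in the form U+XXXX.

U+0052

Offset 0: leading byte 0xF3 = 11110011 → 4-byte char #1 = F3 83 A2 A0.
Offset 4: leading byte 0xF0 = 11110000 → 4-byte char #2 = F0 BA 88 8E.
Offset 8: leading byte 0xE5 = 11100101 → 3-byte char #3 = E5 B1 85.
Offset 11: leading byte 0xE2 = 11100010 → 3-byte char #4 = E2 9B 96.
Offset 14: leading byte 0xCE = 11001110 → 2-byte char #5 = CE BE.
Offset 16: leading byte 0xF2 = 11110010 → 4-byte char #6 = F2 81 86 B3.
Offset 20: leading byte 0xF0 = 11110000 → 4-byte char #7 = F0 90 8C 95.
Offset 24: leading byte 0x52 = 01010010 → 1-byte char #8 = 52.
Leading byte 0x52 = 01010010 matches 0xxxxxxx → 1-byte sequence.
Byte 1: 0x52 = 01010010, payload 1010010 (7 bits).
Concatenate: 1010010 = 0x52 (7 bits → U+0052).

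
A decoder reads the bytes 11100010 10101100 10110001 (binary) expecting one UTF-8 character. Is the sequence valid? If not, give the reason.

Leading byte 0xE2 = 11100010 → 3-byte form.
Continuation bytes 0xAC=10101100, 0xB1=10110001 all match 10xxxxxx.
Decoded value 0x2B31 is ≥ 0x800 (shortest form) and not a surrogate.

valid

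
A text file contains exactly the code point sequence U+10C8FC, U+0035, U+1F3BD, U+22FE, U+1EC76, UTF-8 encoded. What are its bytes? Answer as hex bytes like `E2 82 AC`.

U+10C8FC: 4-byte form → F4 8C A3 BC.
U+0035: 1-byte form → 35.
U+1F3BD: 4-byte form → F0 9F 8E BD.
U+22FE: 3-byte form → E2 8B BE.
U+1EC76: 4-byte form → F0 9E B1 B6.
Concatenated (16 bytes): F4 8C A3 BC 35 F0 9F 8E BD E2 8B BE F0 9E B1 B6.

F4 8C A3 BC 35 F0 9F 8E BD E2 8B BE F0 9E B1 B6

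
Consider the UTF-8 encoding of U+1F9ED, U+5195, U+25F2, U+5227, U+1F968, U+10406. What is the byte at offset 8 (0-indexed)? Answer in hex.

0x97

U+1F9ED → 4-byte form F0 9F A7 AD at offsets 0–3.
U+5195 → 3-byte form E5 86 95 at offsets 4–6.
U+25F2 → 3-byte form E2 97 B2 at offsets 7–9.
Offset 8 falls in char 3's range; it's byte 2 of E2 97 B2 = 0x97.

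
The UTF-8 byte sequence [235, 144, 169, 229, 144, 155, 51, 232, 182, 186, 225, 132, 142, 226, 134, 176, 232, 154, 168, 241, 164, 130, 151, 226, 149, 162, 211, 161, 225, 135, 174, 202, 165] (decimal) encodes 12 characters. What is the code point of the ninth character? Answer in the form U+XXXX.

Offset 0: leading byte 0xEB = 11101011 → 3-byte char #1 = EB 90 A9.
Offset 3: leading byte 0xE5 = 11100101 → 3-byte char #2 = E5 90 9B.
Offset 6: leading byte 0x33 = 00110011 → 1-byte char #3 = 33.
Offset 7: leading byte 0xE8 = 11101000 → 3-byte char #4 = E8 B6 BA.
Offset 10: leading byte 0xE1 = 11100001 → 3-byte char #5 = E1 84 8E.
Offset 13: leading byte 0xE2 = 11100010 → 3-byte char #6 = E2 86 B0.
Offset 16: leading byte 0xE8 = 11101000 → 3-byte char #7 = E8 9A A8.
Offset 19: leading byte 0xF1 = 11110001 → 4-byte char #8 = F1 A4 82 97.
Offset 23: leading byte 0xE2 = 11100010 → 3-byte char #9 = E2 95 A2.
Leading byte 0xE2 = 11100010 matches 1110xxxx → 3-byte sequence.
Byte 1: 0xE2 = 11100010, payload 0010 (4 bits).
Byte 2: 0x95 = 10010101 (10xxxxxx ✓), payload 010101.
Byte 3: 0xA2 = 10100010 (10xxxxxx ✓), payload 100010.
Concatenate: 0010010101100010 = 0x2562 (16 bits → U+2562).

U+2562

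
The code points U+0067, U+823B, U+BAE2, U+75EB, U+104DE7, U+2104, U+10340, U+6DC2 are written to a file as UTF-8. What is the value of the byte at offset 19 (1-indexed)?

1-indexed offset 19 is 0-indexed offset 18.
U+0067 → 1-byte form 67 at offsets 0–0.
U+823B → 3-byte form E8 88 BB at offsets 1–3.
U+BAE2 → 3-byte form EB AB A2 at offsets 4–6.
U+75EB → 3-byte form E7 97 AB at offsets 7–9.
U+104DE7 → 4-byte form F4 84 B7 A7 at offsets 10–13.
U+2104 → 3-byte form E2 84 84 at offsets 14–16.
U+10340 → 4-byte form F0 90 8D 80 at offsets 17–20.
Offset 18 falls in char 7's range; it's byte 2 of F0 90 8D 80 = 0x90.

0x90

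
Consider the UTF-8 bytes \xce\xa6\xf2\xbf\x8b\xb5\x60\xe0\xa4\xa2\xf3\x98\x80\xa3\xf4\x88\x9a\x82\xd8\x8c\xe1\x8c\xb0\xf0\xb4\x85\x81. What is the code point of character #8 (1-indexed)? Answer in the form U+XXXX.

Offset 0: leading byte 0xCE = 11001110 → 2-byte char #1 = CE A6.
Offset 2: leading byte 0xF2 = 11110010 → 4-byte char #2 = F2 BF 8B B5.
Offset 6: leading byte 0x60 = 01100000 → 1-byte char #3 = 60.
Offset 7: leading byte 0xE0 = 11100000 → 3-byte char #4 = E0 A4 A2.
Offset 10: leading byte 0xF3 = 11110011 → 4-byte char #5 = F3 98 80 A3.
Offset 14: leading byte 0xF4 = 11110100 → 4-byte char #6 = F4 88 9A 82.
Offset 18: leading byte 0xD8 = 11011000 → 2-byte char #7 = D8 8C.
Offset 20: leading byte 0xE1 = 11100001 → 3-byte char #8 = E1 8C B0.
Leading byte 0xE1 = 11100001 matches 1110xxxx → 3-byte sequence.
Byte 1: 0xE1 = 11100001, payload 0001 (4 bits).
Byte 2: 0x8C = 10001100 (10xxxxxx ✓), payload 001100.
Byte 3: 0xB0 = 10110000 (10xxxxxx ✓), payload 110000.
Concatenate: 0001001100110000 = 0x1330 (16 bits → U+1330).

U+1330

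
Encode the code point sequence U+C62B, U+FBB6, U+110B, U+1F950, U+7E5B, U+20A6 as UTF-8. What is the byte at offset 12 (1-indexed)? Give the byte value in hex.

1-indexed offset 12 is 0-indexed offset 11.
U+C62B → 3-byte form EC 98 AB at offsets 0–2.
U+FBB6 → 3-byte form EF AE B6 at offsets 3–5.
U+110B → 3-byte form E1 84 8B at offsets 6–8.
U+1F950 → 4-byte form F0 9F A5 90 at offsets 9–12.
Offset 11 falls in char 4's range; it's byte 3 of F0 9F A5 90 = 0xA5.

0xA5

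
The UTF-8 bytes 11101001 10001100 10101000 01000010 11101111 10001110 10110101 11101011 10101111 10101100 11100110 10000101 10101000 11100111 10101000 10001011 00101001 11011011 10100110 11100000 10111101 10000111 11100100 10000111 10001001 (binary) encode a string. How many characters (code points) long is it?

Byte at offset 0: 0xE9 = 11101001 → 3-byte char (#1). Advance 3.
Byte at offset 3: 0x42 = 01000010 → 1-byte char (#2). Advance 1.
Byte at offset 4: 0xEF = 11101111 → 3-byte char (#3). Advance 3.
Byte at offset 7: 0xEB = 11101011 → 3-byte char (#4). Advance 3.
Byte at offset 10: 0xE6 = 11100110 → 3-byte char (#5). Advance 3.
Byte at offset 13: 0xE7 = 11100111 → 3-byte char (#6). Advance 3.
Byte at offset 16: 0x29 = 00101001 → 1-byte char (#7). Advance 1.
Byte at offset 17: 0xDB = 11011011 → 2-byte char (#8). Advance 2.
Byte at offset 19: 0xE0 = 11100000 → 3-byte char (#9). Advance 3.
Byte at offset 22: 0xE4 = 11100100 → 3-byte char (#10). Advance 3.
Reached end at offset 25 after 10 code points.

10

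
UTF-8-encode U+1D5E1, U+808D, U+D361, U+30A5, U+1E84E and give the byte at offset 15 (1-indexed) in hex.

1-indexed offset 15 is 0-indexed offset 14.
U+1D5E1 → 4-byte form F0 9D 97 A1 at offsets 0–3.
U+808D → 3-byte form E8 82 8D at offsets 4–6.
U+D361 → 3-byte form ED 8D A1 at offsets 7–9.
U+30A5 → 3-byte form E3 82 A5 at offsets 10–12.
U+1E84E → 4-byte form F0 9E A1 8E at offsets 13–16.
Offset 14 falls in char 5's range; it's byte 2 of F0 9E A1 8E = 0x9E.

0x9E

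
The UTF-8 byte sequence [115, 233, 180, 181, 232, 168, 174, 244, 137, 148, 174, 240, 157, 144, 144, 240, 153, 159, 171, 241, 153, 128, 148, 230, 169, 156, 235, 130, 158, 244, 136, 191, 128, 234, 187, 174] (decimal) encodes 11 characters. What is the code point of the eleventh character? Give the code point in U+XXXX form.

U+AEEE

Offset 0: leading byte 0x73 = 01110011 → 1-byte char #1 = 73.
Offset 1: leading byte 0xE9 = 11101001 → 3-byte char #2 = E9 B4 B5.
Offset 4: leading byte 0xE8 = 11101000 → 3-byte char #3 = E8 A8 AE.
Offset 7: leading byte 0xF4 = 11110100 → 4-byte char #4 = F4 89 94 AE.
Offset 11: leading byte 0xF0 = 11110000 → 4-byte char #5 = F0 9D 90 90.
Offset 15: leading byte 0xF0 = 11110000 → 4-byte char #6 = F0 99 9F AB.
Offset 19: leading byte 0xF1 = 11110001 → 4-byte char #7 = F1 99 80 94.
Offset 23: leading byte 0xE6 = 11100110 → 3-byte char #8 = E6 A9 9C.
Offset 26: leading byte 0xEB = 11101011 → 3-byte char #9 = EB 82 9E.
Offset 29: leading byte 0xF4 = 11110100 → 4-byte char #10 = F4 88 BF 80.
Offset 33: leading byte 0xEA = 11101010 → 3-byte char #11 = EA BB AE.
Leading byte 0xEA = 11101010 matches 1110xxxx → 3-byte sequence.
Byte 1: 0xEA = 11101010, payload 1010 (4 bits).
Byte 2: 0xBB = 10111011 (10xxxxxx ✓), payload 111011.
Byte 3: 0xAE = 10101110 (10xxxxxx ✓), payload 101110.
Concatenate: 1010111011101110 = 0xAEEE (16 bits → U+AEEE).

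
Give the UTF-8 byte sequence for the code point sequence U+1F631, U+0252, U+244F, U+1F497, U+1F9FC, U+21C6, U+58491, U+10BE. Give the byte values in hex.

U+1F631: 4-byte form → F0 9F 98 B1.
U+0252: 2-byte form → C9 92.
U+244F: 3-byte form → E2 91 8F.
U+1F497: 4-byte form → F0 9F 92 97.
U+1F9FC: 4-byte form → F0 9F A7 BC.
U+21C6: 3-byte form → E2 87 86.
U+58491: 4-byte form → F1 98 92 91.
U+10BE: 3-byte form → E1 82 BE.
Concatenated (27 bytes): F0 9F 98 B1 C9 92 E2 91 8F F0 9F 92 97 F0 9F A7 BC E2 87 86 F1 98 92 91 E1 82 BE.

F0 9F 98 B1 C9 92 E2 91 8F F0 9F 92 97 F0 9F A7 BC E2 87 86 F1 98 92 91 E1 82 BE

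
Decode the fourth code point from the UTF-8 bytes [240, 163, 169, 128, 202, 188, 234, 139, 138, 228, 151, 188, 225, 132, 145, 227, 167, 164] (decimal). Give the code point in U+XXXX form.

Offset 0: leading byte 0xF0 = 11110000 → 4-byte char #1 = F0 A3 A9 80.
Offset 4: leading byte 0xCA = 11001010 → 2-byte char #2 = CA BC.
Offset 6: leading byte 0xEA = 11101010 → 3-byte char #3 = EA 8B 8A.
Offset 9: leading byte 0xE4 = 11100100 → 3-byte char #4 = E4 97 BC.
Leading byte 0xE4 = 11100100 matches 1110xxxx → 3-byte sequence.
Byte 1: 0xE4 = 11100100, payload 0100 (4 bits).
Byte 2: 0x97 = 10010111 (10xxxxxx ✓), payload 010111.
Byte 3: 0xBC = 10111100 (10xxxxxx ✓), payload 111100.
Concatenate: 0100010111111100 = 0x45FC (16 bits → U+45FC).

U+45FC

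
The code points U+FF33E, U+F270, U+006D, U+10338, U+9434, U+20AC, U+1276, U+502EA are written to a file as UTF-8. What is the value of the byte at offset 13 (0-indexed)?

U+FF33E → 4-byte form F3 BF 8C BE at offsets 0–3.
U+F270 → 3-byte form EF 89 B0 at offsets 4–6.
U+006D → 1-byte form 6D at offsets 7–7.
U+10338 → 4-byte form F0 90 8C B8 at offsets 8–11.
U+9434 → 3-byte form E9 90 B4 at offsets 12–14.
Offset 13 falls in char 5's range; it's byte 2 of E9 90 B4 = 0x90.

0x90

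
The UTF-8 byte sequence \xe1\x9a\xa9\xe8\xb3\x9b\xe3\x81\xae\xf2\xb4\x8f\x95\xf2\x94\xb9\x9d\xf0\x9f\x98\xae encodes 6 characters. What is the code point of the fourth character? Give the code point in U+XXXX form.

Offset 0: leading byte 0xE1 = 11100001 → 3-byte char #1 = E1 9A A9.
Offset 3: leading byte 0xE8 = 11101000 → 3-byte char #2 = E8 B3 9B.
Offset 6: leading byte 0xE3 = 11100011 → 3-byte char #3 = E3 81 AE.
Offset 9: leading byte 0xF2 = 11110010 → 4-byte char #4 = F2 B4 8F 95.
Leading byte 0xF2 = 11110010 matches 11110xxx → 4-byte sequence.
Byte 1: 0xF2 = 11110010, payload 010 (3 bits).
Byte 2: 0xB4 = 10110100 (10xxxxxx ✓), payload 110100.
Byte 3: 0x8F = 10001111 (10xxxxxx ✓), payload 001111.
Byte 4: 0x95 = 10010101 (10xxxxxx ✓), payload 010101.
Concatenate: 010110100001111010101 = 0xB43D5 (21 bits → U+B43D5).

U+B43D5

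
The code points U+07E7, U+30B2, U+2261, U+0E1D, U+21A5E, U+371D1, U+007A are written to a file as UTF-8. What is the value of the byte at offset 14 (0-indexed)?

0x9E

U+07E7 → 2-byte form DF A7 at offsets 0–1.
U+30B2 → 3-byte form E3 82 B2 at offsets 2–4.
U+2261 → 3-byte form E2 89 A1 at offsets 5–7.
U+0E1D → 3-byte form E0 B8 9D at offsets 8–10.
U+21A5E → 4-byte form F0 A1 A9 9E at offsets 11–14.
Offset 14 falls in char 5's range; it's byte 4 of F0 A1 A9 9E = 0x9E.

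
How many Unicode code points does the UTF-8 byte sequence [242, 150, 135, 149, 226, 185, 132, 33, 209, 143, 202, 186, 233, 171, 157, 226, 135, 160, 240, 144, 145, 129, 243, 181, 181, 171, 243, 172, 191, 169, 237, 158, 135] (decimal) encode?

Byte at offset 0: 0xF2 = 11110010 → 4-byte char (#1). Advance 4.
Byte at offset 4: 0xE2 = 11100010 → 3-byte char (#2). Advance 3.
Byte at offset 7: 0x21 = 00100001 → 1-byte char (#3). Advance 1.
Byte at offset 8: 0xD1 = 11010001 → 2-byte char (#4). Advance 2.
Byte at offset 10: 0xCA = 11001010 → 2-byte char (#5). Advance 2.
Byte at offset 12: 0xE9 = 11101001 → 3-byte char (#6). Advance 3.
Byte at offset 15: 0xE2 = 11100010 → 3-byte char (#7). Advance 3.
Byte at offset 18: 0xF0 = 11110000 → 4-byte char (#8). Advance 4.
Byte at offset 22: 0xF3 = 11110011 → 4-byte char (#9). Advance 4.
Byte at offset 26: 0xF3 = 11110011 → 4-byte char (#10). Advance 4.
Byte at offset 30: 0xED = 11101101 → 3-byte char (#11). Advance 3.
Reached end at offset 33 after 11 code points.

11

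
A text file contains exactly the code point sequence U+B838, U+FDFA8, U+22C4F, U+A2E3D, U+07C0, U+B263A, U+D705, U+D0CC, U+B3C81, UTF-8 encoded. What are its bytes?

U+B838: 3-byte form → EB A0 B8.
U+FDFA8: 4-byte form → F3 BD BE A8.
U+22C4F: 4-byte form → F0 A2 B1 8F.
U+A2E3D: 4-byte form → F2 A2 B8 BD.
U+07C0: 2-byte form → DF 80.
U+B263A: 4-byte form → F2 B2 98 BA.
U+D705: 3-byte form → ED 9C 85.
U+D0CC: 3-byte form → ED 83 8C.
U+B3C81: 4-byte form → F2 B3 B2 81.
Concatenated (31 bytes): EB A0 B8 F3 BD BE A8 F0 A2 B1 8F F2 A2 B8 BD DF 80 F2 B2 98 BA ED 9C 85 ED 83 8C F2 B3 B2 81.

EB A0 B8 F3 BD BE A8 F0 A2 B1 8F F2 A2 B8 BD DF 80 F2 B2 98 BA ED 9C 85 ED 83 8C F2 B3 B2 81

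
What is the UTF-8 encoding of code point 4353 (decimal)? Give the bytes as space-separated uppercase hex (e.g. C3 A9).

U+1101 = 0x1101 = 4353 decimal. In range U+0800–U+FFFF → 3-byte form: 1110xxxx 10xxxxxx 10xxxxxx.
Binary (16 bits): 0001000100000001.
Split 4+6+6: 0001 | 000100 | 000001.
Byte 1: 11100001 = 0xE1.
Byte 2: 10000100 = 0x84.
Byte 3: 10000001 = 0x81.

E1 84 81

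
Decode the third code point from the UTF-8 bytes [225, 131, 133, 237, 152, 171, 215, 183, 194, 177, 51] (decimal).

U+05F7

Offset 0: leading byte 0xE1 = 11100001 → 3-byte char #1 = E1 83 85.
Offset 3: leading byte 0xED = 11101101 → 3-byte char #2 = ED 98 AB.
Offset 6: leading byte 0xD7 = 11010111 → 2-byte char #3 = D7 B7.
Leading byte 0xD7 = 11010111 matches 110xxxxx → 2-byte sequence.
Byte 1: 0xD7 = 11010111, payload 10111 (5 bits).
Byte 2: 0xB7 = 10110111 (10xxxxxx ✓), payload 110111.
Concatenate: 10111110111 = 0x5F7 (11 bits → U+05F7).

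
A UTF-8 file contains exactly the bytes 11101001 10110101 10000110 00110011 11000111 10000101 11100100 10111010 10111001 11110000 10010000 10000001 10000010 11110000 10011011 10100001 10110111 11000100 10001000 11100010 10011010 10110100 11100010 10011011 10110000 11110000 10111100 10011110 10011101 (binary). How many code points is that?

10

Byte at offset 0: 0xE9 = 11101001 → 3-byte char (#1). Advance 3.
Byte at offset 3: 0x33 = 00110011 → 1-byte char (#2). Advance 1.
Byte at offset 4: 0xC7 = 11000111 → 2-byte char (#3). Advance 2.
Byte at offset 6: 0xE4 = 11100100 → 3-byte char (#4). Advance 3.
Byte at offset 9: 0xF0 = 11110000 → 4-byte char (#5). Advance 4.
Byte at offset 13: 0xF0 = 11110000 → 4-byte char (#6). Advance 4.
Byte at offset 17: 0xC4 = 11000100 → 2-byte char (#7). Advance 2.
Byte at offset 19: 0xE2 = 11100010 → 3-byte char (#8). Advance 3.
Byte at offset 22: 0xE2 = 11100010 → 3-byte char (#9). Advance 3.
Byte at offset 25: 0xF0 = 11110000 → 4-byte char (#10). Advance 4.
Reached end at offset 29 after 10 code points.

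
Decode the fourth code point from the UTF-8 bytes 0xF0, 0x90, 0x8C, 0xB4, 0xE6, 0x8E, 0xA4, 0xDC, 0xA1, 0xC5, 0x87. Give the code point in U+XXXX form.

U+0147

Offset 0: leading byte 0xF0 = 11110000 → 4-byte char #1 = F0 90 8C B4.
Offset 4: leading byte 0xE6 = 11100110 → 3-byte char #2 = E6 8E A4.
Offset 7: leading byte 0xDC = 11011100 → 2-byte char #3 = DC A1.
Offset 9: leading byte 0xC5 = 11000101 → 2-byte char #4 = C5 87.
Leading byte 0xC5 = 11000101 matches 110xxxxx → 2-byte sequence.
Byte 1: 0xC5 = 11000101, payload 00101 (5 bits).
Byte 2: 0x87 = 10000111 (10xxxxxx ✓), payload 000111.
Concatenate: 00101000111 = 0x147 (11 bits → U+0147).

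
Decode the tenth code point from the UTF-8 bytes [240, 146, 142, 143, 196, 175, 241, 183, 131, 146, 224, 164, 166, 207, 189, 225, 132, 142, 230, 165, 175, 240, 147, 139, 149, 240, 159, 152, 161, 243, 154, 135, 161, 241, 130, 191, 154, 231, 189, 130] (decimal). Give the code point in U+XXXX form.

Offset 0: leading byte 0xF0 = 11110000 → 4-byte char #1 = F0 92 8E 8F.
Offset 4: leading byte 0xC4 = 11000100 → 2-byte char #2 = C4 AF.
Offset 6: leading byte 0xF1 = 11110001 → 4-byte char #3 = F1 B7 83 92.
Offset 10: leading byte 0xE0 = 11100000 → 3-byte char #4 = E0 A4 A6.
Offset 13: leading byte 0xCF = 11001111 → 2-byte char #5 = CF BD.
Offset 15: leading byte 0xE1 = 11100001 → 3-byte char #6 = E1 84 8E.
Offset 18: leading byte 0xE6 = 11100110 → 3-byte char #7 = E6 A5 AF.
Offset 21: leading byte 0xF0 = 11110000 → 4-byte char #8 = F0 93 8B 95.
Offset 25: leading byte 0xF0 = 11110000 → 4-byte char #9 = F0 9F 98 A1.
Offset 29: leading byte 0xF3 = 11110011 → 4-byte char #10 = F3 9A 87 A1.
Leading byte 0xF3 = 11110011 matches 11110xxx → 4-byte sequence.
Byte 1: 0xF3 = 11110011, payload 011 (3 bits).
Byte 2: 0x9A = 10011010 (10xxxxxx ✓), payload 011010.
Byte 3: 0x87 = 10000111 (10xxxxxx ✓), payload 000111.
Byte 4: 0xA1 = 10100001 (10xxxxxx ✓), payload 100001.
Concatenate: 011011010000111100001 = 0xDA1E1 (21 bits → U+DA1E1).

U+DA1E1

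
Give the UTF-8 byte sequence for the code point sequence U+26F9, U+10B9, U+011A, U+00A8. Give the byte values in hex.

E2 9B B9 E1 82 B9 C4 9A C2 A8

U+26F9: 3-byte form → E2 9B B9.
U+10B9: 3-byte form → E1 82 B9.
U+011A: 2-byte form → C4 9A.
U+00A8: 2-byte form → C2 A8.
Concatenated (10 bytes): E2 9B B9 E1 82 B9 C4 9A C2 A8.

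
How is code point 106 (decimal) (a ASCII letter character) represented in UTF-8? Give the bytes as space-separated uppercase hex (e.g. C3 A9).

6A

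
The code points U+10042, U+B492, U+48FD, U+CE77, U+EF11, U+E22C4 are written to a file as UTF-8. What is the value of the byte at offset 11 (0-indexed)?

0xB9

U+10042 → 4-byte form F0 90 81 82 at offsets 0–3.
U+B492 → 3-byte form EB 92 92 at offsets 4–6.
U+48FD → 3-byte form E4 A3 BD at offsets 7–9.
U+CE77 → 3-byte form EC B9 B7 at offsets 10–12.
Offset 11 falls in char 4's range; it's byte 2 of EC B9 B7 = 0xB9.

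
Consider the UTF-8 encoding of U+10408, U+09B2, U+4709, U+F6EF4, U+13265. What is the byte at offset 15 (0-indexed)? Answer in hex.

0x93

U+10408 → 4-byte form F0 90 90 88 at offsets 0–3.
U+09B2 → 3-byte form E0 A6 B2 at offsets 4–6.
U+4709 → 3-byte form E4 9C 89 at offsets 7–9.
U+F6EF4 → 4-byte form F3 B6 BB B4 at offsets 10–13.
U+13265 → 4-byte form F0 93 89 A5 at offsets 14–17.
Offset 15 falls in char 5's range; it's byte 2 of F0 93 89 A5 = 0x93.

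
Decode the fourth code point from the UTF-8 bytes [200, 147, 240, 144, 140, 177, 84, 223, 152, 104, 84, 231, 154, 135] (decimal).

Offset 0: leading byte 0xC8 = 11001000 → 2-byte char #1 = C8 93.
Offset 2: leading byte 0xF0 = 11110000 → 4-byte char #2 = F0 90 8C B1.
Offset 6: leading byte 0x54 = 01010100 → 1-byte char #3 = 54.
Offset 7: leading byte 0xDF = 11011111 → 2-byte char #4 = DF 98.
Leading byte 0xDF = 11011111 matches 110xxxxx → 2-byte sequence.
Byte 1: 0xDF = 11011111, payload 11111 (5 bits).
Byte 2: 0x98 = 10011000 (10xxxxxx ✓), payload 011000.
Concatenate: 11111011000 = 0x7D8 (11 bits → U+07D8).

U+07D8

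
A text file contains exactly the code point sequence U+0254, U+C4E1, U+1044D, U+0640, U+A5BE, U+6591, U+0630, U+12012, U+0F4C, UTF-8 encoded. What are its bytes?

U+0254: 2-byte form → C9 94.
U+C4E1: 3-byte form → EC 93 A1.
U+1044D: 4-byte form → F0 90 91 8D.
U+0640: 2-byte form → D9 80.
U+A5BE: 3-byte form → EA 96 BE.
U+6591: 3-byte form → E6 96 91.
U+0630: 2-byte form → D8 B0.
U+12012: 4-byte form → F0 92 80 92.
U+0F4C: 3-byte form → E0 BD 8C.
Concatenated (26 bytes): C9 94 EC 93 A1 F0 90 91 8D D9 80 EA 96 BE E6 96 91 D8 B0 F0 92 80 92 E0 BD 8C.

C9 94 EC 93 A1 F0 90 91 8D D9 80 EA 96 BE E6 96 91 D8 B0 F0 92 80 92 E0 BD 8C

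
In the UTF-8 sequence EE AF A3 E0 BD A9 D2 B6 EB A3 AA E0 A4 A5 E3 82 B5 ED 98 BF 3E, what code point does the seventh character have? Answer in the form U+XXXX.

U+D63F

Offset 0: leading byte 0xEE = 11101110 → 3-byte char #1 = EE AF A3.
Offset 3: leading byte 0xE0 = 11100000 → 3-byte char #2 = E0 BD A9.
Offset 6: leading byte 0xD2 = 11010010 → 2-byte char #3 = D2 B6.
Offset 8: leading byte 0xEB = 11101011 → 3-byte char #4 = EB A3 AA.
Offset 11: leading byte 0xE0 = 11100000 → 3-byte char #5 = E0 A4 A5.
Offset 14: leading byte 0xE3 = 11100011 → 3-byte char #6 = E3 82 B5.
Offset 17: leading byte 0xED = 11101101 → 3-byte char #7 = ED 98 BF.
Leading byte 0xED = 11101101 matches 1110xxxx → 3-byte sequence.
Byte 1: 0xED = 11101101, payload 1101 (4 bits).
Byte 2: 0x98 = 10011000 (10xxxxxx ✓), payload 011000.
Byte 3: 0xBF = 10111111 (10xxxxxx ✓), payload 111111.
Concatenate: 1101011000111111 = 0xD63F (16 bits → U+D63F).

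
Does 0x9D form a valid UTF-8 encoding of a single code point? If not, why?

invalid (continuation byte with no leading byte)

Byte 0x9D = 10011101 has the form 10xxxxxx — a continuation byte — but there is no preceding leading byte.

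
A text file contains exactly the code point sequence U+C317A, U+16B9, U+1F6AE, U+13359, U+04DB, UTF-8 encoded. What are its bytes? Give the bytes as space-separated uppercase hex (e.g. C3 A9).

F3 83 85 BA E1 9A B9 F0 9F 9A AE F0 93 8D 99 D3 9B

U+C317A: 4-byte form → F3 83 85 BA.
U+16B9: 3-byte form → E1 9A B9.
U+1F6AE: 4-byte form → F0 9F 9A AE.
U+13359: 4-byte form → F0 93 8D 99.
U+04DB: 2-byte form → D3 9B.
Concatenated (17 bytes): F3 83 85 BA E1 9A B9 F0 9F 9A AE F0 93 8D 99 D3 9B.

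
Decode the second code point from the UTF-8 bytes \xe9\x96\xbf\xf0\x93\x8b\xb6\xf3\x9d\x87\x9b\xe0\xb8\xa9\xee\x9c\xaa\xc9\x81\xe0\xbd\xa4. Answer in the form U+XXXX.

U+132F6

Offset 0: leading byte 0xE9 = 11101001 → 3-byte char #1 = E9 96 BF.
Offset 3: leading byte 0xF0 = 11110000 → 4-byte char #2 = F0 93 8B B6.
Leading byte 0xF0 = 11110000 matches 11110xxx → 4-byte sequence.
Byte 1: 0xF0 = 11110000, payload 000 (3 bits).
Byte 2: 0x93 = 10010011 (10xxxxxx ✓), payload 010011.
Byte 3: 0x8B = 10001011 (10xxxxxx ✓), payload 001011.
Byte 4: 0xB6 = 10110110 (10xxxxxx ✓), payload 110110.
Concatenate: 000010011001011110110 = 0x132F6 (21 bits → U+132F6).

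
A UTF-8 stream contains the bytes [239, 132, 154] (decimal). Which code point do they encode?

Leading byte 0xEF = 11101111 matches 1110xxxx → 3-byte sequence.
Byte 1: 0xEF = 11101111, payload 1111 (4 bits).
Byte 2: 0x84 = 10000100 (10xxxxxx ✓), payload 000100.
Byte 3: 0x9A = 10011010 (10xxxxxx ✓), payload 011010.
Concatenate: 1111000100011010 = 0xF11A (16 bits → U+F11A).

U+F11A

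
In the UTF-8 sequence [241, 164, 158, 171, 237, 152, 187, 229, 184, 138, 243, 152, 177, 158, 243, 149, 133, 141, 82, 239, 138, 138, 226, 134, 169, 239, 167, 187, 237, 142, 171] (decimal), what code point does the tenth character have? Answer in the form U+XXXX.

U+D3AB

Offset 0: leading byte 0xF1 = 11110001 → 4-byte char #1 = F1 A4 9E AB.
Offset 4: leading byte 0xED = 11101101 → 3-byte char #2 = ED 98 BB.
Offset 7: leading byte 0xE5 = 11100101 → 3-byte char #3 = E5 B8 8A.
Offset 10: leading byte 0xF3 = 11110011 → 4-byte char #4 = F3 98 B1 9E.
Offset 14: leading byte 0xF3 = 11110011 → 4-byte char #5 = F3 95 85 8D.
Offset 18: leading byte 0x52 = 01010010 → 1-byte char #6 = 52.
Offset 19: leading byte 0xEF = 11101111 → 3-byte char #7 = EF 8A 8A.
Offset 22: leading byte 0xE2 = 11100010 → 3-byte char #8 = E2 86 A9.
Offset 25: leading byte 0xEF = 11101111 → 3-byte char #9 = EF A7 BB.
Offset 28: leading byte 0xED = 11101101 → 3-byte char #10 = ED 8E AB.
Leading byte 0xED = 11101101 matches 1110xxxx → 3-byte sequence.
Byte 1: 0xED = 11101101, payload 1101 (4 bits).
Byte 2: 0x8E = 10001110 (10xxxxxx ✓), payload 001110.
Byte 3: 0xAB = 10101011 (10xxxxxx ✓), payload 101011.
Concatenate: 1101001110101011 = 0xD3AB (16 bits → U+D3AB).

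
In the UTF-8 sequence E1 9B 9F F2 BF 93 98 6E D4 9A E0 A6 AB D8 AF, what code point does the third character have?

Offset 0: leading byte 0xE1 = 11100001 → 3-byte char #1 = E1 9B 9F.
Offset 3: leading byte 0xF2 = 11110010 → 4-byte char #2 = F2 BF 93 98.
Offset 7: leading byte 0x6E = 01101110 → 1-byte char #3 = 6E.
Leading byte 0x6E = 01101110 matches 0xxxxxxx → 1-byte sequence.
Byte 1: 0x6E = 01101110, payload 1101110 (7 bits).
Concatenate: 1101110 = 0x6E (7 bits → U+006E).

U+006E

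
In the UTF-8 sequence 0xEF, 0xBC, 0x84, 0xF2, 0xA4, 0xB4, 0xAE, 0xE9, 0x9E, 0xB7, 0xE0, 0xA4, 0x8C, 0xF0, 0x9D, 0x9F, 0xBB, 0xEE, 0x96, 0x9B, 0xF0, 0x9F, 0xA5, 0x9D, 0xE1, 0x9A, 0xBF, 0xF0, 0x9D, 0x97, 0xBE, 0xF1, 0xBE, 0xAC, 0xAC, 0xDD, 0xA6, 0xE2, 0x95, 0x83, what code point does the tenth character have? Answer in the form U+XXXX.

Offset 0: leading byte 0xEF = 11101111 → 3-byte char #1 = EF BC 84.
Offset 3: leading byte 0xF2 = 11110010 → 4-byte char #2 = F2 A4 B4 AE.
Offset 7: leading byte 0xE9 = 11101001 → 3-byte char #3 = E9 9E B7.
Offset 10: leading byte 0xE0 = 11100000 → 3-byte char #4 = E0 A4 8C.
Offset 13: leading byte 0xF0 = 11110000 → 4-byte char #5 = F0 9D 9F BB.
Offset 17: leading byte 0xEE = 11101110 → 3-byte char #6 = EE 96 9B.
Offset 20: leading byte 0xF0 = 11110000 → 4-byte char #7 = F0 9F A5 9D.
Offset 24: leading byte 0xE1 = 11100001 → 3-byte char #8 = E1 9A BF.
Offset 27: leading byte 0xF0 = 11110000 → 4-byte char #9 = F0 9D 97 BE.
Offset 31: leading byte 0xF1 = 11110001 → 4-byte char #10 = F1 BE AC AC.
Leading byte 0xF1 = 11110001 matches 11110xxx → 4-byte sequence.
Byte 1: 0xF1 = 11110001, payload 001 (3 bits).
Byte 2: 0xBE = 10111110 (10xxxxxx ✓), payload 111110.
Byte 3: 0xAC = 10101100 (10xxxxxx ✓), payload 101100.
Byte 4: 0xAC = 10101100 (10xxxxxx ✓), payload 101100.
Concatenate: 001111110101100101100 = 0x7EB2C (21 bits → U+7EB2C).

U+7EB2C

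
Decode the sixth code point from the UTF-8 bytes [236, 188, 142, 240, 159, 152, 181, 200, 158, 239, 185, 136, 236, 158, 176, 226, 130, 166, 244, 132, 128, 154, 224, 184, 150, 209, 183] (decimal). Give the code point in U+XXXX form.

U+20A6

Offset 0: leading byte 0xEC = 11101100 → 3-byte char #1 = EC BC 8E.
Offset 3: leading byte 0xF0 = 11110000 → 4-byte char #2 = F0 9F 98 B5.
Offset 7: leading byte 0xC8 = 11001000 → 2-byte char #3 = C8 9E.
Offset 9: leading byte 0xEF = 11101111 → 3-byte char #4 = EF B9 88.
Offset 12: leading byte 0xEC = 11101100 → 3-byte char #5 = EC 9E B0.
Offset 15: leading byte 0xE2 = 11100010 → 3-byte char #6 = E2 82 A6.
Leading byte 0xE2 = 11100010 matches 1110xxxx → 3-byte sequence.
Byte 1: 0xE2 = 11100010, payload 0010 (4 bits).
Byte 2: 0x82 = 10000010 (10xxxxxx ✓), payload 000010.
Byte 3: 0xA6 = 10100110 (10xxxxxx ✓), payload 100110.
Concatenate: 0010000010100110 = 0x20A6 (16 bits → U+20A6).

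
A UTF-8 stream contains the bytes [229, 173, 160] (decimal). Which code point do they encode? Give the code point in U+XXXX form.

Leading byte 0xE5 = 11100101 matches 1110xxxx → 3-byte sequence.
Byte 1: 0xE5 = 11100101, payload 0101 (4 bits).
Byte 2: 0xAD = 10101101 (10xxxxxx ✓), payload 101101.
Byte 3: 0xA0 = 10100000 (10xxxxxx ✓), payload 100000.
Concatenate: 0101101101100000 = 0x5B60 (16 bits → U+5B60).

U+5B60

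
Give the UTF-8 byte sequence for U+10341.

F0 90 8D 81

U+10341 = 0x10341 = 66369 decimal. In range U+10000–U+10FFFF → 4-byte form: 11110xxx 10xxxxxx 10xxxxxx 10xxxxxx.
Binary (21 bits): 000010000001101000001.
Split 3+6+6+6: 000 | 010000 | 001101 | 000001.
Byte 1: 11110000 = 0xF0.
Byte 2: 10010000 = 0x90.
Byte 3: 10001101 = 0x8D.
Byte 4: 10000001 = 0x81.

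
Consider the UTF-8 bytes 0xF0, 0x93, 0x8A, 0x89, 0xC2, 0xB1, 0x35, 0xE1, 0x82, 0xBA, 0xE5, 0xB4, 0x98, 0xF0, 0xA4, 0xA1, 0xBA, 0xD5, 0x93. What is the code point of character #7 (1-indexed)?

U+0553

Offset 0: leading byte 0xF0 = 11110000 → 4-byte char #1 = F0 93 8A 89.
Offset 4: leading byte 0xC2 = 11000010 → 2-byte char #2 = C2 B1.
Offset 6: leading byte 0x35 = 00110101 → 1-byte char #3 = 35.
Offset 7: leading byte 0xE1 = 11100001 → 3-byte char #4 = E1 82 BA.
Offset 10: leading byte 0xE5 = 11100101 → 3-byte char #5 = E5 B4 98.
Offset 13: leading byte 0xF0 = 11110000 → 4-byte char #6 = F0 A4 A1 BA.
Offset 17: leading byte 0xD5 = 11010101 → 2-byte char #7 = D5 93.
Leading byte 0xD5 = 11010101 matches 110xxxxx → 2-byte sequence.
Byte 1: 0xD5 = 11010101, payload 10101 (5 bits).
Byte 2: 0x93 = 10010011 (10xxxxxx ✓), payload 010011.
Concatenate: 10101010011 = 0x553 (11 bits → U+0553).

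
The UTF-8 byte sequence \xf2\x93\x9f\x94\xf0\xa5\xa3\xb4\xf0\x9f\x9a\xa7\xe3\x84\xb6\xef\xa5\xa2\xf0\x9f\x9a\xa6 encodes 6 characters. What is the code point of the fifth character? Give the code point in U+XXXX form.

U+F962

Offset 0: leading byte 0xF2 = 11110010 → 4-byte char #1 = F2 93 9F 94.
Offset 4: leading byte 0xF0 = 11110000 → 4-byte char #2 = F0 A5 A3 B4.
Offset 8: leading byte 0xF0 = 11110000 → 4-byte char #3 = F0 9F 9A A7.
Offset 12: leading byte 0xE3 = 11100011 → 3-byte char #4 = E3 84 B6.
Offset 15: leading byte 0xEF = 11101111 → 3-byte char #5 = EF A5 A2.
Leading byte 0xEF = 11101111 matches 1110xxxx → 3-byte sequence.
Byte 1: 0xEF = 11101111, payload 1111 (4 bits).
Byte 2: 0xA5 = 10100101 (10xxxxxx ✓), payload 100101.
Byte 3: 0xA2 = 10100010 (10xxxxxx ✓), payload 100010.
Concatenate: 1111100101100010 = 0xF962 (16 bits → U+F962).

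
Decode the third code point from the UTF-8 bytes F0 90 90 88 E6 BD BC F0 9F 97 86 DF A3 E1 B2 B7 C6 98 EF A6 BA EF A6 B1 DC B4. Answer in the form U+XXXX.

Offset 0: leading byte 0xF0 = 11110000 → 4-byte char #1 = F0 90 90 88.
Offset 4: leading byte 0xE6 = 11100110 → 3-byte char #2 = E6 BD BC.
Offset 7: leading byte 0xF0 = 11110000 → 4-byte char #3 = F0 9F 97 86.
Leading byte 0xF0 = 11110000 matches 11110xxx → 4-byte sequence.
Byte 1: 0xF0 = 11110000, payload 000 (3 bits).
Byte 2: 0x9F = 10011111 (10xxxxxx ✓), payload 011111.
Byte 3: 0x97 = 10010111 (10xxxxxx ✓), payload 010111.
Byte 4: 0x86 = 10000110 (10xxxxxx ✓), payload 000110.
Concatenate: 000011111010111000110 = 0x1F5C6 (21 bits → U+1F5C6).

U+1F5C6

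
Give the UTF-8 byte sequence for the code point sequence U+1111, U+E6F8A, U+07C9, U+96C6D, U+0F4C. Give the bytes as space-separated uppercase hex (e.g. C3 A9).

E1 84 91 F3 A6 BE 8A DF 89 F2 96 B1 AD E0 BD 8C

U+1111: 3-byte form → E1 84 91.
U+E6F8A: 4-byte form → F3 A6 BE 8A.
U+07C9: 2-byte form → DF 89.
U+96C6D: 4-byte form → F2 96 B1 AD.
U+0F4C: 3-byte form → E0 BD 8C.
Concatenated (16 bytes): E1 84 91 F3 A6 BE 8A DF 89 F2 96 B1 AD E0 BD 8C.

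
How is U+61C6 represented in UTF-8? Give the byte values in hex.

E6 87 86

U+61C6 = 0x61C6 = 25030 decimal. In range U+0800–U+FFFF → 3-byte form: 1110xxxx 10xxxxxx 10xxxxxx.
Binary (16 bits): 0110000111000110.
Split 4+6+6: 0110 | 000111 | 000110.
Byte 1: 11100110 = 0xE6.
Byte 2: 10000111 = 0x87.
Byte 3: 10000110 = 0x86.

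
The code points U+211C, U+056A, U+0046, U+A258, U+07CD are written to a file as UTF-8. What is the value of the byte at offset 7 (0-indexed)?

0x89

U+211C → 3-byte form E2 84 9C at offsets 0–2.
U+056A → 2-byte form D5 AA at offsets 3–4.
U+0046 → 1-byte form 46 at offsets 5–5.
U+A258 → 3-byte form EA 89 98 at offsets 6–8.
Offset 7 falls in char 4's range; it's byte 2 of EA 89 98 = 0x89.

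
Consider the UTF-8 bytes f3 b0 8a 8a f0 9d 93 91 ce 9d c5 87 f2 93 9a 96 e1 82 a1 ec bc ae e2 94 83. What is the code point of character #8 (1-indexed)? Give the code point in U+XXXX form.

Offset 0: leading byte 0xF3 = 11110011 → 4-byte char #1 = F3 B0 8A 8A.
Offset 4: leading byte 0xF0 = 11110000 → 4-byte char #2 = F0 9D 93 91.
Offset 8: leading byte 0xCE = 11001110 → 2-byte char #3 = CE 9D.
Offset 10: leading byte 0xC5 = 11000101 → 2-byte char #4 = C5 87.
Offset 12: leading byte 0xF2 = 11110010 → 4-byte char #5 = F2 93 9A 96.
Offset 16: leading byte 0xE1 = 11100001 → 3-byte char #6 = E1 82 A1.
Offset 19: leading byte 0xEC = 11101100 → 3-byte char #7 = EC BC AE.
Offset 22: leading byte 0xE2 = 11100010 → 3-byte char #8 = E2 94 83.
Leading byte 0xE2 = 11100010 matches 1110xxxx → 3-byte sequence.
Byte 1: 0xE2 = 11100010, payload 0010 (4 bits).
Byte 2: 0x94 = 10010100 (10xxxxxx ✓), payload 010100.
Byte 3: 0x83 = 10000011 (10xxxxxx ✓), payload 000011.
Concatenate: 0010010100000011 = 0x2503 (16 bits → U+2503).

U+2503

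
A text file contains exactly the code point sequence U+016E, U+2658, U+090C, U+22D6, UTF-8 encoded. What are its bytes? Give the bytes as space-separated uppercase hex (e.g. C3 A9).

U+016E: 2-byte form → C5 AE.
U+2658: 3-byte form → E2 99 98.
U+090C: 3-byte form → E0 A4 8C.
U+22D6: 3-byte form → E2 8B 96.
Concatenated (11 bytes): C5 AE E2 99 98 E0 A4 8C E2 8B 96.

C5 AE E2 99 98 E0 A4 8C E2 8B 96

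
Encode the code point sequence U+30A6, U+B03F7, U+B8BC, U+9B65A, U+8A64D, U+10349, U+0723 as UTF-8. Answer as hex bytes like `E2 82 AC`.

E3 82 A6 F2 B0 8F B7 EB A2 BC F2 9B 99 9A F2 8A 99 8D F0 90 8D 89 DC A3

U+30A6: 3-byte form → E3 82 A6.
U+B03F7: 4-byte form → F2 B0 8F B7.
U+B8BC: 3-byte form → EB A2 BC.
U+9B65A: 4-byte form → F2 9B 99 9A.
U+8A64D: 4-byte form → F2 8A 99 8D.
U+10349: 4-byte form → F0 90 8D 89.
U+0723: 2-byte form → DC A3.
Concatenated (24 bytes): E3 82 A6 F2 B0 8F B7 EB A2 BC F2 9B 99 9A F2 8A 99 8D F0 90 8D 89 DC A3.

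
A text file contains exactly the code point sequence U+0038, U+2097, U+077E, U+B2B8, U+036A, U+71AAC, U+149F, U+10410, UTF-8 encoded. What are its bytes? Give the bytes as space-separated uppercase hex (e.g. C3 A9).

38 E2 82 97 DD BE EB 8A B8 CD AA F1 B1 AA AC E1 92 9F F0 90 90 90

U+0038: 1-byte form → 38.
U+2097: 3-byte form → E2 82 97.
U+077E: 2-byte form → DD BE.
U+B2B8: 3-byte form → EB 8A B8.
U+036A: 2-byte form → CD AA.
U+71AAC: 4-byte form → F1 B1 AA AC.
U+149F: 3-byte form → E1 92 9F.
U+10410: 4-byte form → F0 90 90 90.
Concatenated (22 bytes): 38 E2 82 97 DD BE EB 8A B8 CD AA F1 B1 AA AC E1 92 9F F0 90 90 90.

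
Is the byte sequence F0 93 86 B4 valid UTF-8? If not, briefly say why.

valid

Leading byte 0xF0 = 11110000 → 4-byte form.
Continuation bytes 0x93=10010011, 0x86=10000110, 0xB4=10110100 all match 10xxxxxx.
Decoded value 0x131B4 is ≥ 0x10000 (shortest form) and not a surrogate.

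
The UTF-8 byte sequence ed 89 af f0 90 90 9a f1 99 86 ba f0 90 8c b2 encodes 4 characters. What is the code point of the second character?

Offset 0: leading byte 0xED = 11101101 → 3-byte char #1 = ED 89 AF.
Offset 3: leading byte 0xF0 = 11110000 → 4-byte char #2 = F0 90 90 9A.
Leading byte 0xF0 = 11110000 matches 11110xxx → 4-byte sequence.
Byte 1: 0xF0 = 11110000, payload 000 (3 bits).
Byte 2: 0x90 = 10010000 (10xxxxxx ✓), payload 010000.
Byte 3: 0x90 = 10010000 (10xxxxxx ✓), payload 010000.
Byte 4: 0x9A = 10011010 (10xxxxxx ✓), payload 011010.
Concatenate: 000010000010000011010 = 0x1041A (21 bits → U+1041A).

U+1041A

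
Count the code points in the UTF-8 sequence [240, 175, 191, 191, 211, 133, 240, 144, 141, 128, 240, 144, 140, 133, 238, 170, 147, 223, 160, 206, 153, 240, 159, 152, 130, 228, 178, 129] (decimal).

Byte at offset 0: 0xF0 = 11110000 → 4-byte char (#1). Advance 4.
Byte at offset 4: 0xD3 = 11010011 → 2-byte char (#2). Advance 2.
Byte at offset 6: 0xF0 = 11110000 → 4-byte char (#3). Advance 4.
Byte at offset 10: 0xF0 = 11110000 → 4-byte char (#4). Advance 4.
Byte at offset 14: 0xEE = 11101110 → 3-byte char (#5). Advance 3.
Byte at offset 17: 0xDF = 11011111 → 2-byte char (#6). Advance 2.
Byte at offset 19: 0xCE = 11001110 → 2-byte char (#7). Advance 2.
Byte at offset 21: 0xF0 = 11110000 → 4-byte char (#8). Advance 4.
Byte at offset 25: 0xE4 = 11100100 → 3-byte char (#9). Advance 3.
Reached end at offset 28 after 9 code points.

9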